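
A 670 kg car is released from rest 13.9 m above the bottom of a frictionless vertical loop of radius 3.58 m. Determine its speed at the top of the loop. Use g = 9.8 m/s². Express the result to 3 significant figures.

Energy conservation: mgh = ½mv_top² + mg(2r)
v_top² = 2g(h − 2r) = 2(9.8)(13.9 − 7.160) = 132.1
v_top = 11.49 m/s

v = 11.5 m/s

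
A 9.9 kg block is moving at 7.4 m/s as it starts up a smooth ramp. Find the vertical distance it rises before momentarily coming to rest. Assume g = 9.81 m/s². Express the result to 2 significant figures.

h = 2.8 m

Setting KE at the bottom equal to PE gained: ½mv² = mgh
h = v²/(2g) = 7.4²/(2 × 9.81) = 2.791 m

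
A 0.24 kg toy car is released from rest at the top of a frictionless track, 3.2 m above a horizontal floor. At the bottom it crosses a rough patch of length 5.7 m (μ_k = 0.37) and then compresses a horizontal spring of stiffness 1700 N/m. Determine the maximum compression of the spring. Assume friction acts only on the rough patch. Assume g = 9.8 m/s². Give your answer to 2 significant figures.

x = 0.055 m

Initial energy: E₁ = mgh = (0.24)(9.8)(3.2) = 7.5264 J
Friction removes W_f = μ_k mg d = (0.37)(0.24)(9.8)(5.7) = 4.960 J
Energy reaching the spring: E = 7.5264 − 4.960 = 2.5660 J
At max compression ½kx² = E ⇒ x = √(2E/k) = √(2 × 2.5660/1700) = 0.05494 m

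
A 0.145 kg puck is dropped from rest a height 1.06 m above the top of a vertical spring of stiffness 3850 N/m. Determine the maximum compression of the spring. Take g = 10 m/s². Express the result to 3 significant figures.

Take the reference level at the top of the uncompressed spring. At max compression the puck has fallen H + x and is momentarily at rest:
mg(H + x) = ½kx²
½(3850)x² − (0.145)(10)x − (0.145)(10)(1.06) = 0
1925x² − 1.450x − 1.537 = 0
x = [1.450 + √(2.103 + 11835)]/(2 × 1925) = 0.02864 m

x = 0.0286 m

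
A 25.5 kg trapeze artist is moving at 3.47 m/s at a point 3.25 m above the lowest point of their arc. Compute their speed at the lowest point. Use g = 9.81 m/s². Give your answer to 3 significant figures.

Mechanical energy is conserved (no friction): ½mv₀² + mgh = ½mv²
The mass cancels from both sides.
v² = v₀² + 2gh = (3.47)² + 2(9.81)(3.25) = 75.806
v = √75.806 = 8.707 m/s

v = 8.71 m/s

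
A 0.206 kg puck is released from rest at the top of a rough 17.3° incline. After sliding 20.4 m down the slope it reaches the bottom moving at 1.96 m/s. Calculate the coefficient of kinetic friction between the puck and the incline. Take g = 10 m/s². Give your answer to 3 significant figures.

μ_k = 0.302

Energy balance down the incline: mg L sinθ − ½mv² = μ_k (mg cosθ) L
mgL sinθ = 12.497 J; ½mv² = 0.39568 J
W_f = 12.497 − 0.39568 = 12.10 J
μ_k = W_f/(mg cosθ · L) = 12.10/(1.967 × 20.4) = 0.3016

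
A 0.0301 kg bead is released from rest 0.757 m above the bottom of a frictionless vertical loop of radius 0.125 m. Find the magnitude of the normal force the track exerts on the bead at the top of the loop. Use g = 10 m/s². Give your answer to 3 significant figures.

N = 2.14 N

Energy from release to top (height 2r): mgh = ½mv_top² + mg(2r)
v_top² = 2g(h − 2r) = 2(10)(0.757 − 0.2500) = 10.140 m²/s²
At the top, both N and weight point toward the centre: N + mg = mv_top²/r
N = m(v_top²/r − g) = 0.0301(10.140/0.125 − 10) = 2.141 N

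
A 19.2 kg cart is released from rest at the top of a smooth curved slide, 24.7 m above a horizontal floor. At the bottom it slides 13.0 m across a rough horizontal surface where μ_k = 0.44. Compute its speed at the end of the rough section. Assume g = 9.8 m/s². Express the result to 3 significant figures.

v = 19.3 m/s

Energy at the top = energy at the end + work done against friction:
mgh = ½mv² + μ_k m g d
W_f = μ_k mg d = (0.44)(19.2)(9.8)(13.0) = 1076 J
½mv² = mgh − W_f = 4647.6 − 1076 = 3571.3 J
v = √(2 × 3571.3/19.2) = 19.29 m/s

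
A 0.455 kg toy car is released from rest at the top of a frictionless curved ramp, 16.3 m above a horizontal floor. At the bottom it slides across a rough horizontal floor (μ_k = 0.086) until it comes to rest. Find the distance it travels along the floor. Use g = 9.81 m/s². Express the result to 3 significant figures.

Energy bookkeeping (friction removes W_f = μ_k N d):
At rest all PE has been dissipated by friction: mgh = μ_k m g d
d = h/μ_k = 16.3/0.086 = 189.5 m

d = 190 m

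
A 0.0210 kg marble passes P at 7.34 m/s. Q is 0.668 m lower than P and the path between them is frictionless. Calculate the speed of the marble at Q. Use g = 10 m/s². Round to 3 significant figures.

v = 8.20 m/s

Energy conservation between the two points: ½mv₀² + mgh = ½mv²
v² = v₀² + 2gh = (7.34)² + 2(10)(0.668) = 67.236
v = √67.236 = 8.200 m/s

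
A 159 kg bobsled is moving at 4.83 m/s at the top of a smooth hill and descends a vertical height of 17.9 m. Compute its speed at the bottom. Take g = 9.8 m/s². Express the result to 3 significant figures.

By conservation of mechanical energy, ½mv₀² + mgh = ½mv²
v² = v₀² + 2gh = (4.83)² + 2(9.8)(17.9) = 374.17
v = √374.17 = 19.34 m/s

v = 19.3 m/s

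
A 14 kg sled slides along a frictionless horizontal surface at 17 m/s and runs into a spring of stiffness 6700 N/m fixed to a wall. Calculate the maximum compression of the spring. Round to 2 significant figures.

x = 0.78 m

Conservation of energy between contact and max compression: ½mv² = ½kx²
x = v√(m/k) = 17 × √(14/6700) = 0.7771 m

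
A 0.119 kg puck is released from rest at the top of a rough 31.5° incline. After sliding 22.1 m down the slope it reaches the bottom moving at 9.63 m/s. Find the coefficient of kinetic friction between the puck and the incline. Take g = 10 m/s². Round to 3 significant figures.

μ_k = 0.367

mgh = ½mv² + μ_k (mg cosθ) L, with h = L sinθ
mgL sinθ = 13.741 J; ½mv² = 5.5178 J
W_f = 13.741 − 5.5178 = 8.223 J
μ_k = W_f/(mg cosθ · L) = 8.223/(1.015 × 22.1) = 0.3667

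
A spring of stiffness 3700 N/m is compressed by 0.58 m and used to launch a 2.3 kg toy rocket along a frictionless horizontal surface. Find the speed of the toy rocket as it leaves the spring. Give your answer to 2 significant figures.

Conservation of energy: ½kx² = ½mv²
v = x√(k/m) = 0.58 × √(3700/2.3) = 23.26 m/s

v = 23 m/s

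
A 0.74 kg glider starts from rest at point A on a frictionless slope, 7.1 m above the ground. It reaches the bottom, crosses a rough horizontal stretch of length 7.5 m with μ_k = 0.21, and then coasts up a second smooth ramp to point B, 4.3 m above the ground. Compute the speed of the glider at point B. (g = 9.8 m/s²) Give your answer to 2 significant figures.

v = 4.9 m/s

Energy at A: mgh₁ = (0.74)(9.8)(7.1) = 51.489 J
Friction loss: W_f = μ_k mg d = 11.42 J
At B: ½mv² + mgh₂ = mgh₁ − W_f
½mv² = 51.489 − 11.42 − 31.184 = 8.8837 J
v = √(2 × 8.8837/0.74) = 4.900 m/s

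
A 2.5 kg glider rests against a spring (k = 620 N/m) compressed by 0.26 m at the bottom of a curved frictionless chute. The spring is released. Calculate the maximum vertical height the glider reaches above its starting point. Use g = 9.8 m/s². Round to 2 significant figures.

h = 0.86 m

All spring PE becomes gravitational PE at the highest point: ½kx² = mgh
h = kx²/(2mg) = (620)(0.26)²/(2 × 2.5 × 9.8) = 0.8553 m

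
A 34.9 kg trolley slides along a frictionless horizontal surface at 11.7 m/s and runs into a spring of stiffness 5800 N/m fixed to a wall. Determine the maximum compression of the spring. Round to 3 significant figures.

x = 0.908 m

Conservation of energy between contact and max compression: ½mv² = ½kx²
x = v√(m/k) = 11.7 × √(34.9/5800) = 0.9076 m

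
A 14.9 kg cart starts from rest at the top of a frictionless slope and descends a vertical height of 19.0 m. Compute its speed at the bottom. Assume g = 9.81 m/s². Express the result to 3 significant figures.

v = 19.3 m/s

Mechanical energy is conserved (no friction): mgh = ½mv²
v = √(2gh) = √(2 × 9.81 × 19.0) = √372.78 = 19.31 m/s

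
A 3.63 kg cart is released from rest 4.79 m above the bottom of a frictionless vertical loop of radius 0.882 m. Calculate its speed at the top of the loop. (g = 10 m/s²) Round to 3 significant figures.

Energy conservation: mgh = ½mv_top² + mg(2r)
v_top² = 2g(h − 2r) = 2(10)(4.79 − 1.764) = 60.52
v_top = 7.779 m/s

v = 7.78 m/s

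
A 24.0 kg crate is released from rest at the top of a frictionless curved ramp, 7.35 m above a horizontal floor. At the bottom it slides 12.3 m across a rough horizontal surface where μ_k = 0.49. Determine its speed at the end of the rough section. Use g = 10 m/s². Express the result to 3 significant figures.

Energy at the top = energy at the end + work done against friction:
mgh = ½mv² + μ_k m g d
W_f = μ_k mg d = (0.49)(24.0)(10)(12.3) = 1446 J
½mv² = mgh − W_f = 1764.0 − 1446 = 317.52 J
v = √(2 × 317.52/24.0) = 5.144 m/s

v = 5.14 m/s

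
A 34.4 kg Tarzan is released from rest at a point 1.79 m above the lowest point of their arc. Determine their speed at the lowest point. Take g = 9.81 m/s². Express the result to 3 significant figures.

v = 5.93 m/s

By conservation of mechanical energy, mgh = ½mv²
v = √(2gh) = √(2 × 9.81 × 1.79) = √35.120 = 5.926 m/s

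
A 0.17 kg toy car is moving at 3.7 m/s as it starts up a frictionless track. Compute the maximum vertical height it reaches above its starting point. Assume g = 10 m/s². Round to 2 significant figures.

h = 0.68 m

Setting KE at the bottom equal to PE gained: ½mv² = mgh
h = v²/(2g) = 3.7²/(2 × 10) = 0.6845 m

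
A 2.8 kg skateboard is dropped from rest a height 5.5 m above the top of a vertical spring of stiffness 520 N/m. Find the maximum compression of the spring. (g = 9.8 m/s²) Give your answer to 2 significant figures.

x = 0.82 m

Measuring PE from the top of the relaxed spring, at max compression the skateboard has dropped H + x with zero KE, so:
mg(H + x) = ½kx²
½(520)x² − (2.8)(9.8)x − (2.8)(9.8)(5.5) = 0
260.0x² − 27.44x − 150.9 = 0
x = [27.44 + √(753.0 + 156957)]/(2 × 260.0) = 0.8165 m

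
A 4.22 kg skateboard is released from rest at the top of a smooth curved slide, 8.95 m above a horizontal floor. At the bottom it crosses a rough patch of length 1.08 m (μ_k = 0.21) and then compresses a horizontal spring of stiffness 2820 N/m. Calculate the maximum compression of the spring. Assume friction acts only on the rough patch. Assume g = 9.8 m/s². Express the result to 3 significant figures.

Initial energy: E₁ = mgh = (4.22)(9.8)(8.95) = 370.14 J
Friction removes W_f = μ_k mg d = (0.21)(4.22)(9.8)(1.08) = 9.380 J
Energy reaching the spring: E = 370.14 − 9.380 = 360.76 J
At max compression ½kx² = E ⇒ x = √(2E/k) = √(2 × 360.76/2820) = 0.5058 m

x = 0.506 m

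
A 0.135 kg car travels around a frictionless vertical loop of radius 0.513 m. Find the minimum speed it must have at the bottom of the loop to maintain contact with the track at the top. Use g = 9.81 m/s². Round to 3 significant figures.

v = 5.02 m/s

At the top: mg = mv_top²/r ⇒ v_top² = gr = 5.033 m²/s²
Energy from bottom to top (height 2r): ½mv_bot² = ½mv_top² + mg(2r)
v_bot² = gr + 4gr = 5gr = 25.16
v_bot = √(5gr) = 5.016 m/s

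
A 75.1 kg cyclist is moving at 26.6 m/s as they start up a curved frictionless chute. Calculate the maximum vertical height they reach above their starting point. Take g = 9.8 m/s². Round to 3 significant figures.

h = 36.1 m

Setting KE at the bottom equal to PE gained: ½mv² = mgh
h = v²/(2g) = 26.6²/(2 × 9.8) = 36.10 m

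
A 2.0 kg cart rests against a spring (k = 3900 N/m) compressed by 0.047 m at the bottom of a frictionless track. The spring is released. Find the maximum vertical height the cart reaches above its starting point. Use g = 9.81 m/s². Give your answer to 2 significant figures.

h = 0.22 m

All spring PE becomes gravitational PE at the highest point: ½kx² = mgh
h = kx²/(2mg) = (3900)(0.047)²/(2 × 2.0 × 9.81) = 0.2195 m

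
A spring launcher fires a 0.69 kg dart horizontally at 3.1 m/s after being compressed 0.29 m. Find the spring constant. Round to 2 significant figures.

k = 79 N/m

Spring PE at full compression equals KE at release: ½kx² = ½mv²
k = mv²/x² = (0.69)(3.1)²/(0.29)² = 78.85 N/m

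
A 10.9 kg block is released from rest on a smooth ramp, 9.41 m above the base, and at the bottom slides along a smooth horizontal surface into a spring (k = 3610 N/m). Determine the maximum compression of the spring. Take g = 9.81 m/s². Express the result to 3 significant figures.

Energy conservation (no friction) from release to max compression: mgh = ½kx²
x = √(2mgh/k) = √(2 × 10.9 × 9.81 × 9.41 / 3610) = 0.7466 m

x = 0.747 m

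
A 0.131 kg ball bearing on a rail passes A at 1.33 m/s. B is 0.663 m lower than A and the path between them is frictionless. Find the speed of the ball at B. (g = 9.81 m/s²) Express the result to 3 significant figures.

v = 3.84 m/s

By conservation of mechanical energy, ½mv₀² + mgh = ½mv²
The mass cancels from both sides.
v² = v₀² + 2gh = (1.33)² + 2(9.81)(0.663) = 14.777
v = √14.777 = 3.844 m/s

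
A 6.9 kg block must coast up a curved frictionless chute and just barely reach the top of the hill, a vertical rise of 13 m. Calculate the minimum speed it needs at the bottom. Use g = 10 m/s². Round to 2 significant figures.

At the top it is momentarily at rest, so all KE converts to PE: ½mv² = mgh
v = √(2gh) = √(2 × 10 × 13) = 16.12 m/s

v = 16 m/s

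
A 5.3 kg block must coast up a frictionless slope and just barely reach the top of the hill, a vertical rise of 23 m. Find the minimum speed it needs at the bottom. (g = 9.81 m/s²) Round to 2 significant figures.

At the top it is momentarily at rest, so all KE converts to PE: ½mv² = mgh
v = √(2gh) = √(2 × 9.81 × 23) = 21.24 m/s

v = 21 m/s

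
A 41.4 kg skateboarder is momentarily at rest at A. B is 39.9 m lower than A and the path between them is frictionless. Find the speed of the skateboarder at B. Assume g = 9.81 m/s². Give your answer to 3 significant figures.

By conservation of mechanical energy, mgh = ½mv²
v = √(2gh) = √(2 × 9.81 × 39.9) = √782.84 = 27.98 m/s

v = 28.0 m/s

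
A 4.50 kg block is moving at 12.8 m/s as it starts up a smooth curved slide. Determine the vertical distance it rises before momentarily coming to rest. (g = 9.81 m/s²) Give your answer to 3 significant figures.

h = 8.35 m

By energy conservation, ½mv² = mgh
h = v²/(2g) = 12.8²/(2 × 9.81) = 8.351 m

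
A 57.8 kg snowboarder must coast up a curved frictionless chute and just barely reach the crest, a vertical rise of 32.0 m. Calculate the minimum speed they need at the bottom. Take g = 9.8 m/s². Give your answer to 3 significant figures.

v = 25.0 m/s

At the top they are momentarily at rest, so all KE converts to PE: ½mv² = mgh
v = √(2gh) = √(2 × 9.8 × 32.0) = 25.04 m/s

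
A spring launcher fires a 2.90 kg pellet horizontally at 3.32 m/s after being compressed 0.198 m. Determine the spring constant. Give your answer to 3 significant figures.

k = 815 N/m

Spring PE at full compression equals KE at release: ½kx² = ½mv²
k = mv²/x² = (2.90)(3.32)²/(0.198)² = 815.3 N/m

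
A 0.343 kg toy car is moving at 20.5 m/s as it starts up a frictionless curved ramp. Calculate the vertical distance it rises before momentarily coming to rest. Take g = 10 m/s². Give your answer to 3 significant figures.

Setting KE at the bottom equal to PE gained: ½mv² = mgh
h = v²/(2g) = 20.5²/(2 × 10) = 21.01 m

h = 21.0 m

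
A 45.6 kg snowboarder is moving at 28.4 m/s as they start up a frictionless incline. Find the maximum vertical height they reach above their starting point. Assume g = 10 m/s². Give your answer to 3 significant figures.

h = 40.3 m

By energy conservation, ½mv² = mgh
h = v²/(2g) = 28.4²/(2 × 10) = 40.33 m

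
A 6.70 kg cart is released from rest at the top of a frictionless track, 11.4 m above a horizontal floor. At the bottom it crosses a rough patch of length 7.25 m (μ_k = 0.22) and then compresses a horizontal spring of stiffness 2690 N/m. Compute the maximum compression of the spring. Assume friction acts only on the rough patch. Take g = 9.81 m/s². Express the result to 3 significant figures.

x = 0.692 m

Initial energy: E₁ = mgh = (6.70)(9.81)(11.4) = 749.29 J
Friction removes W_f = μ_k mg d = (0.22)(6.70)(9.81)(7.25) = 104.8 J
Energy reaching the spring: E = 749.29 − 104.8 = 644.45 J
At max compression ½kx² = E ⇒ x = √(2E/k) = √(2 × 644.45/2690) = 0.6922 m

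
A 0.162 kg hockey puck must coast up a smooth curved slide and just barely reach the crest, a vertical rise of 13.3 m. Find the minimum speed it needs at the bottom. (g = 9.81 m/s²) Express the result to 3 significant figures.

At the top it is momentarily at rest, so all KE converts to PE: ½mv² = mgh
v = √(2gh) = √(2 × 9.81 × 13.3) = 16.15 m/s

v = 16.2 m/s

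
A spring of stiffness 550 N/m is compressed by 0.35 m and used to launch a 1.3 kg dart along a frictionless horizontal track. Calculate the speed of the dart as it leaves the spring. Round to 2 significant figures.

v = 7.2 m/s

Spring PE converts entirely to kinetic energy: ½kx² = ½mv²
v = x√(k/m) = 0.35 × √(550/1.3) = 7.199 m/s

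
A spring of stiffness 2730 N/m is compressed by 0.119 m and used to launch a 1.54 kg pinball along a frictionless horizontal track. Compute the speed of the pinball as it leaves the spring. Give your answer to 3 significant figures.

v = 5.01 m/s

The pinball leaves the spring when the spring is at natural length, so ½kx² = ½mv²
v = x√(k/m) = 0.119 × √(2730/1.54) = 5.010 m/s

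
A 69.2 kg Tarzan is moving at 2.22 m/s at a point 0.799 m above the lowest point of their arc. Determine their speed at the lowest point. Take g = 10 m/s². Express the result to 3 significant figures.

v = 4.57 m/s

Equating total energy at the two states: ½mv₀² + mgh = ½mv²
The mass cancels from both sides.
v² = v₀² + 2gh = (2.22)² + 2(10)(0.799) = 20.908
v = √20.908 = 4.573 m/s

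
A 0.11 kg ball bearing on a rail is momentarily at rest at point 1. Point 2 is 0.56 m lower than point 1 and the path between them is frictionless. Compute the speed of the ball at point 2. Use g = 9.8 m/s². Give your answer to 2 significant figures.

By conservation of mechanical energy, mgh = ½mv²
The mass cancels from both sides.
v = √(2gh) = √(2 × 9.8 × 0.56) = √10.976 = 3.313 m/s

v = 3.3 m/s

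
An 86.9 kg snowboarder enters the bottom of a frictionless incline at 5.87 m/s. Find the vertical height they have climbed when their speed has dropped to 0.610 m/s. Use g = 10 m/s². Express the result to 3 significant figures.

Conservation of energy: ½mv₁² = ½mv₂² + mgh
h = (v₁² − v₂²)/(2g) = (5.87² − 0.610²)/(2 × 10) = 1.704 m

h = 1.70 m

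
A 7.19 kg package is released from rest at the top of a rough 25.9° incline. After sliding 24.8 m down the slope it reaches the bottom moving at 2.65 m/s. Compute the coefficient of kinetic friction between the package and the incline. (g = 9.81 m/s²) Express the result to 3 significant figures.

μ_k = 0.470

Energy balance down the incline: mg L sinθ − ½mv² = μ_k (mg cosθ) L
mgL sinθ = 764.07 J; ½mv² = 25.246 J
W_f = 764.07 − 25.246 = 738.8 J
μ_k = W_f/(mg cosθ · L) = 738.8/(63.45 × 24.8) = 0.4695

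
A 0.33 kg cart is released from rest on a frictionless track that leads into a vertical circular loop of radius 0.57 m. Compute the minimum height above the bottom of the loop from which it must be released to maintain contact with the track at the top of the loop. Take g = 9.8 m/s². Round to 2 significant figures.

h = 1.4 m

At the top, for minimum speed gravity alone supplies the centripetal force: mg = mv_top²/r ⇒ v_top² = gr = 5.586 m²/s²
Energy conservation from release height h to the top (height 2r): mgh = ½mv_top² + mg(2r)
h = v_top²/(2g) + 2r = r/2 + 2r = 5r/2 = 1.425 m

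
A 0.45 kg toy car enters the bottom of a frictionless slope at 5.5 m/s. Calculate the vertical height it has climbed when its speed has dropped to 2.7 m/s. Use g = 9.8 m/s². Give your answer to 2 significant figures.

h = 1.2 m

Energy balance between the two points: ½mv₁² = ½mv₂² + mgh
h = (v₁² − v₂²)/(2g) = (5.5² − 2.7²)/(2 × 9.8) = 1.171 m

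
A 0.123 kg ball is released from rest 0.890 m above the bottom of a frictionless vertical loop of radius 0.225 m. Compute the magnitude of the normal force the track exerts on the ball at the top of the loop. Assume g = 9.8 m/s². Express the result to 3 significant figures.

N = 3.51 N

Energy from release to top (height 2r): mgh = ½mv_top² + mg(2r)
v_top² = 2g(h − 2r) = 2(9.8)(0.890 − 0.4500) = 8.6240 m²/s²
At the top, both N and weight point toward the centre: N + mg = mv_top²/r
N = m(v_top²/r − g) = 0.123(8.6240/0.225 − 9.8) = 3.509 N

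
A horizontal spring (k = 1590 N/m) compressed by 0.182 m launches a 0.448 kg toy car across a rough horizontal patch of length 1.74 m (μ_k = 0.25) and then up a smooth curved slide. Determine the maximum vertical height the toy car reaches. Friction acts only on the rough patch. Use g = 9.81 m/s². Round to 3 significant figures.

h = 5.56 m

Spring energy: E₀ = ½kx² = ½(1590)(0.182)² = 26.334 J
Friction: W_f = μ_k mg d = (0.25)(0.448)(9.81)(1.74) = 1.912 J
Energy at base of ramp: E = 26.334 − 1.912 = 24.422 J
At max height all remaining energy is PE: mgh = E ⇒ h = E/(mg) = 24.422/(0.448 × 9.81) = 5.557 m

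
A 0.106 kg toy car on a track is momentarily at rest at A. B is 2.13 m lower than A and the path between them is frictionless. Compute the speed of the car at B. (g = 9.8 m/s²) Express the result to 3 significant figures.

Energy conservation between the two points: mgh = ½mv²
v = √(2gh) = √(2 × 9.8 × 2.13) = √41.748 = 6.461 m/s

v = 6.46 m/s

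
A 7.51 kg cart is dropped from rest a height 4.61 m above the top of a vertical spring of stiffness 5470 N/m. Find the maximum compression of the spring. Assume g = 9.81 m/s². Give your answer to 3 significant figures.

Measuring PE from the top of the relaxed spring, at max compression the cart has dropped H + x with zero KE, so:
mg(H + x) = ½kx²
½(5470)x² − (7.51)(9.81)x − (7.51)(9.81)(4.61) = 0
2735x² − 73.67x − 339.6 = 0
x = [73.67 + √(5428 + 3.7156e+06)]/(2 × 2735) = 0.3661 m

x = 0.366 m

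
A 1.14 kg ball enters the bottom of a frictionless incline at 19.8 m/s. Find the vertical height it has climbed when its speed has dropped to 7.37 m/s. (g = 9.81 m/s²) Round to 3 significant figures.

h = 17.2 m

Conservation of energy: ½mv₁² = ½mv₂² + mgh
h = (v₁² − v₂²)/(2g) = (19.8² − 7.37²)/(2 × 9.81) = 17.21 m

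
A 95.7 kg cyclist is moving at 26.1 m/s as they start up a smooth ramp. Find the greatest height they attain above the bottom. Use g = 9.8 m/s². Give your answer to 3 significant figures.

h = 34.8 m

By energy conservation, ½mv² = mgh
h = v²/(2g) = 26.1²/(2 × 9.8) = 34.76 m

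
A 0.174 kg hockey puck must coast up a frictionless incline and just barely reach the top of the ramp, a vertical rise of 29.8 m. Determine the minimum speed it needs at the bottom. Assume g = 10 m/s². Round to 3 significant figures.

At the top it is momentarily at rest, so all KE converts to PE: ½mv² = mgh
v = √(2gh) = √(2 × 10 × 29.8) = 24.41 m/s

v = 24.4 m/s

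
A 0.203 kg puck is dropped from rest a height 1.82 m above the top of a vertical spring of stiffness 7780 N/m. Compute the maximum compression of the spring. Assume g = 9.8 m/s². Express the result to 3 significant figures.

x = 0.0308 m

Take the reference level at the top of the uncompressed spring. At max compression the puck has fallen H + x and is momentarily at rest:
mg(H + x) = ½kx²
½(7780)x² − (0.203)(9.8)x − (0.203)(9.8)(1.82) = 0
3890x² − 1.989x − 3.621 = 0
x = [1.989 + √(3.958 + 56338)]/(2 × 3890) = 0.03077 m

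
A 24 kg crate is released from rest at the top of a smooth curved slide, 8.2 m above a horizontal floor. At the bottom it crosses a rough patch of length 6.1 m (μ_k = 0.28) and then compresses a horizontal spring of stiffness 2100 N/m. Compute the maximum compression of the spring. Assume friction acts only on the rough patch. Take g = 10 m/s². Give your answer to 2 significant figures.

Initial energy: E₁ = mgh = (24)(10)(8.2) = 1968.0 J
Friction removes W_f = μ_k mg d = (0.28)(24)(10)(6.1) = 409.9 J
Energy reaching the spring: E = 1968.0 − 409.9 = 1558.1 J
At max compression ½kx² = E ⇒ x = √(2E/k) = √(2 × 1558.1/2100) = 1.218 m

x = 1.2 m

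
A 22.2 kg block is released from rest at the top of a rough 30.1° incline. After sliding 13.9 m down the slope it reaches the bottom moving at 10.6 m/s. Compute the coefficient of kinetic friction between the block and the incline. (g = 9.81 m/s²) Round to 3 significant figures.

mgh = ½mv² + μ_k (mg cosθ) L, with h = L sinθ
mgL sinθ = 1518.2 J; ½mv² = 1247.2 J
W_f = 1518.2 − 1247.2 = 271.0 J
μ_k = W_f/(mg cosθ · L) = 271.0/(188.4 × 13.9) = 0.1035

μ_k = 0.103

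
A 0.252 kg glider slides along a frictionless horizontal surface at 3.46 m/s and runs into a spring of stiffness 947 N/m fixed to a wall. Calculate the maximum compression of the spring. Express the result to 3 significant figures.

All KE is stored as spring PE at maximum compression: ½mv² = ½kx²
x = v√(m/k) = 3.46 × √(0.252/947) = 0.05644 m

x = 0.0564 m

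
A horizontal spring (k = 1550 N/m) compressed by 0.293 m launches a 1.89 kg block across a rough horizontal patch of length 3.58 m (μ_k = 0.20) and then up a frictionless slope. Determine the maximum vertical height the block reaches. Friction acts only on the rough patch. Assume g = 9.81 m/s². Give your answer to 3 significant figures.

h = 2.87 m

Spring energy: E₀ = ½kx² = ½(1550)(0.293)² = 66.533 J
Friction: W_f = μ_k mg d = (0.20)(1.89)(9.81)(3.58) = 13.28 J
Energy at base of ramp: E = 66.533 − 13.28 = 53.258 J
At max height all remaining energy is PE: mgh = E ⇒ h = E/(mg) = 53.258/(1.89 × 9.81) = 2.872 m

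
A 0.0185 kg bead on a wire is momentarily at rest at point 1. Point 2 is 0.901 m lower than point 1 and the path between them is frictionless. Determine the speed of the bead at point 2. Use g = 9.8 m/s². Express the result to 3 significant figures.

v = 4.20 m/s

By conservation of mechanical energy, mgh = ½mv²
v = √(2gh) = √(2 × 9.8 × 0.901) = √17.660 = 4.202 m/s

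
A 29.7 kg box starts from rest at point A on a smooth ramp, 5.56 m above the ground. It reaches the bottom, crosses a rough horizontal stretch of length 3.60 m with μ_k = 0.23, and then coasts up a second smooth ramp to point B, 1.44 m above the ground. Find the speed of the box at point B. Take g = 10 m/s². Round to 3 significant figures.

v = 8.11 m/s

Energy at A: mgh₁ = (29.7)(10)(5.56) = 1651.3 J
Friction loss: W_f = μ_k mg d = 245.9 J
At B: ½mv² + mgh₂ = mgh₁ − W_f
½mv² = 1651.3 − 245.9 − 427.68 = 977.72 J
v = √(2 × 977.72/29.7) = 8.114 m/s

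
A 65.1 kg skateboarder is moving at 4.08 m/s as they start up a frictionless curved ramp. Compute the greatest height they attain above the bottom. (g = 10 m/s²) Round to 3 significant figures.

Setting KE at the bottom equal to PE gained: ½mv² = mgh
h = v²/(2g) = 4.08²/(2 × 10) = 0.8323 m

h = 0.832 m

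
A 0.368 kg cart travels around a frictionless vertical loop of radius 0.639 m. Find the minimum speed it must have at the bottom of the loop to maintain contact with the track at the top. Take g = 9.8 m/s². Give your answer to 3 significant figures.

At the top: mg = mv_top²/r ⇒ v_top² = gr = 6.262 m²/s²
Energy from bottom to top (height 2r): ½mv_bot² = ½mv_top² + mg(2r)
v_bot² = gr + 4gr = 5gr = 31.31
v_bot = √(5gr) = 5.596 m/s

v = 5.60 m/s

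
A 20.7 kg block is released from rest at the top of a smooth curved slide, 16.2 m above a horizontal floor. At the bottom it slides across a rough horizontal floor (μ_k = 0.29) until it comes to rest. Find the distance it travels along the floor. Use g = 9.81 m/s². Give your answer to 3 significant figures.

Energy bookkeeping (friction removes W_f = μ_k N d):
At rest all PE has been dissipated by friction: mgh = μ_k m g d
d = h/μ_k = 16.2/0.29 = 55.86 m

d = 55.9 m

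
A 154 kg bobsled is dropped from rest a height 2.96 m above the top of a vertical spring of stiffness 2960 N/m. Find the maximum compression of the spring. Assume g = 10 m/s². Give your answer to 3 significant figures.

Take the reference level at the top of the uncompressed spring. At max compression the bobsled has fallen H + x and is momentarily at rest:
mg(H + x) = ½kx²
½(2960)x² − (154)(10)x − (154)(10)(2.96) = 0
1480x² − 1540x − 4558 = 0
x = [1540 + √(2.372e+06 + 2.6986e+07)]/(2 × 1480) = 2.351 m

x = 2.35 m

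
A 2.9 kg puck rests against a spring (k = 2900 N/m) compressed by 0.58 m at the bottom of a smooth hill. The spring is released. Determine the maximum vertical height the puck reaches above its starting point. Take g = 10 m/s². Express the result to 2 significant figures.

At maximum height the puck is at rest, so ½kx² = mgh
h = kx²/(2mg) = (2900)(0.58)²/(2 × 2.9 × 10) = 16.82 m

h = 17 m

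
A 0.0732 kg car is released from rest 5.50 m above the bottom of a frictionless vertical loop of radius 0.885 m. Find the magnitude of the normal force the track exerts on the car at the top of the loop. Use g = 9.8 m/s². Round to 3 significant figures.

Energy from release to top (height 2r): mgh = ½mv_top² + mg(2r)
v_top² = 2g(h − 2r) = 2(9.8)(5.50 − 1.770) = 73.108 m²/s²
At the top, both N and weight point toward the centre: N + mg = mv_top²/r
N = m(v_top²/r − g) = 0.0732(73.108/0.885 − 9.8) = 5.330 N

N = 5.33 N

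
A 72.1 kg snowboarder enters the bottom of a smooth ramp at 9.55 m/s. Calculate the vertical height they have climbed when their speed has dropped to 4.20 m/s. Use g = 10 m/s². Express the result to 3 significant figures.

Conservation of energy: ½mv₁² = ½mv₂² + mgh
h = (v₁² − v₂²)/(2g) = (9.55² − 4.20²)/(2 × 10) = 3.678 m

h = 3.68 m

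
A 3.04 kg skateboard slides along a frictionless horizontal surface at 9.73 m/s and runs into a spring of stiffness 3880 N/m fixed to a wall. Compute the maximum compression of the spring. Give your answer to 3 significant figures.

x = 0.272 m

Conservation of energy between contact and max compression: ½mv² = ½kx²
x = v√(m/k) = 9.73 × √(3.04/3880) = 0.2724 m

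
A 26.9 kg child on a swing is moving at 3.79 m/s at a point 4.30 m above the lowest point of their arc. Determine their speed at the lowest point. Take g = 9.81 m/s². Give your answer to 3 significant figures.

Energy conservation between the two points: ½mv₀² + mgh = ½mv²
v² = v₀² + 2gh = (3.79)² + 2(9.81)(4.30) = 98.730
v = √98.730 = 9.936 m/s

v = 9.94 m/s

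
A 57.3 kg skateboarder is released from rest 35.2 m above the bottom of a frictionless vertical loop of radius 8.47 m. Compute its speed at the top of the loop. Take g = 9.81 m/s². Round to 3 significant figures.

v = 18.9 m/s

Energy conservation: mgh = ½mv_top² + mg(2r)
v_top² = 2g(h − 2r) = 2(9.81)(35.2 − 16.94) = 358.3
v_top = 18.93 m/s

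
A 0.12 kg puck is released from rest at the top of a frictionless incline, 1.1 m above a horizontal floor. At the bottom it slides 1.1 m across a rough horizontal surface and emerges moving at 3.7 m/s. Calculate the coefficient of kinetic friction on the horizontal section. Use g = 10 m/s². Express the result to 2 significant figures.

Applying the work–energy principle:
mgh = ½mv² + μ_k m g d
mgh = 1.3200 J; ½mv² = 0.82140 J
W_f = 1.3200 − 0.82140 = 0.4986 J
μ_k = W_f/(mg·d) = 0.4986/(1.200 × 1.1) = 0.3777

μ_k = 0.38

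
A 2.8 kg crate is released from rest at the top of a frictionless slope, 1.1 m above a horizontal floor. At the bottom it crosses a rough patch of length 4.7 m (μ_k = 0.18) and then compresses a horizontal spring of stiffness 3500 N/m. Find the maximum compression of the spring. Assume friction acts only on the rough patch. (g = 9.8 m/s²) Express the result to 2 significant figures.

x = 0.063 m

Initial energy: E₁ = mgh = (2.8)(9.8)(1.1) = 30.184 J
Friction removes W_f = μ_k mg d = (0.18)(2.8)(9.8)(4.7) = 23.21 J
Energy reaching the spring: E = 30.184 − 23.21 = 6.9698 J
At max compression ½kx² = E ⇒ x = √(2E/k) = √(2 × 6.9698/3500) = 0.06311 m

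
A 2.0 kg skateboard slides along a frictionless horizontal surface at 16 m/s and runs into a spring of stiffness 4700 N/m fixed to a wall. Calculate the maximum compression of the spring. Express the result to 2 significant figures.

x = 0.33 m

At max compression the skateboard is momentarily at rest: ½mv² = ½kx²
x = v√(m/k) = 16 × √(2.0/4700) = 0.3301 m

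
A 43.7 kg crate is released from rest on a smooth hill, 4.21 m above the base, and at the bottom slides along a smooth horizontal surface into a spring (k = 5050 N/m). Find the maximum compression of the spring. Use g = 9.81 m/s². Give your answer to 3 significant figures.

Energy conservation (no friction) from release to max compression: mgh = ½kx²
x = √(2mgh/k) = √(2 × 43.7 × 9.81 × 4.21 / 5050) = 0.8454 m

x = 0.845 m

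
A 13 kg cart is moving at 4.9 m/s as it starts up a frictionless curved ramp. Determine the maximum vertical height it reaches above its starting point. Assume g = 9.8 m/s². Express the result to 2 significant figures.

By energy conservation, ½mv² = mgh
h = v²/(2g) = 4.9²/(2 × 9.8) = 1.225 m

h = 1.2 m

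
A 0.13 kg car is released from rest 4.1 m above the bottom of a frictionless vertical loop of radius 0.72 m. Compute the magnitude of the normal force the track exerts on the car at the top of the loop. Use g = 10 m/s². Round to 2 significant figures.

Energy from release to top (height 2r): mgh = ½mv_top² + mg(2r)
v_top² = 2g(h − 2r) = 2(10)(4.1 − 1.440) = 53.200 m²/s²
At the top, both N and weight point toward the centre: N + mg = mv_top²/r
N = m(v_top²/r − g) = 0.13(53.200/0.72 − 10) = 8.306 N

N = 8.3 N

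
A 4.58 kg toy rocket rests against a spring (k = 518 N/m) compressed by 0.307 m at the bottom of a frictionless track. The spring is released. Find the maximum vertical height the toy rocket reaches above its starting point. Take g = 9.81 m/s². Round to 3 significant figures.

Energy conservation from release to the highest point: ½kx² = mgh
h = kx²/(2mg) = (518)(0.307)²/(2 × 4.58 × 9.81) = 0.5433 m

h = 0.543 m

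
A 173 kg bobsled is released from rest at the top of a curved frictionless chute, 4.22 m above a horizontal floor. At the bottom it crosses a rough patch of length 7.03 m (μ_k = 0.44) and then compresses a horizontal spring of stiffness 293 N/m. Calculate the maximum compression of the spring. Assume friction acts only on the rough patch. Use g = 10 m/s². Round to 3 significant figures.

Initial energy: E₁ = mgh = (173)(10)(4.22) = 7300.6 J
Friction removes W_f = μ_k mg d = (0.44)(173)(10)(7.03) = 5351 J
Energy reaching the spring: E = 7300.6 − 5351 = 1949.4 J
At max compression ½kx² = E ⇒ x = √(2E/k) = √(2 × 1949.4/293) = 3.648 m

x = 3.65 m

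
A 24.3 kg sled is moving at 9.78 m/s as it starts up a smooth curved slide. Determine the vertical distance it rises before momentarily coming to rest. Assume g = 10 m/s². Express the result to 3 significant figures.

By energy conservation, ½mv² = mgh
h = v²/(2g) = 9.78²/(2 × 10) = 4.782 m

h = 4.78 m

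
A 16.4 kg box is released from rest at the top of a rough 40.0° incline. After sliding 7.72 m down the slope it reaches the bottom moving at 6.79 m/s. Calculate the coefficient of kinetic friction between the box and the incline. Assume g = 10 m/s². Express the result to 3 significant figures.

μ_k = 0.449

Energy balance down the incline: mg L sinθ − ½mv² = μ_k (mg cosθ) L
mgL sinθ = 813.82 J; ½mv² = 378.05 J
W_f = 813.82 − 378.05 = 435.8 J
μ_k = W_f/(mg cosθ · L) = 435.8/(125.6 × 7.72) = 0.4493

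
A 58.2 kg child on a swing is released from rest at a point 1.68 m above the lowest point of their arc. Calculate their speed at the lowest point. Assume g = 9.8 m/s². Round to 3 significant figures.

v = 5.74 m/s

Mechanical energy is conserved (no friction): mgh = ½mv²
v = √(2gh) = √(2 × 9.8 × 1.68) = √32.928 = 5.738 m/s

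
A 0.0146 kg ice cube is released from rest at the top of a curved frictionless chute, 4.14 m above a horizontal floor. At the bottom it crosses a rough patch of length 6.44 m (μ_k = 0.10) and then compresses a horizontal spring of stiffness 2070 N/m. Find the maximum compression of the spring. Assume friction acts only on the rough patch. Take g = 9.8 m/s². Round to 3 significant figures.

x = 0.0220 m

Initial energy: E₁ = mgh = (0.0146)(9.8)(4.14) = 0.59235 J
Friction removes W_f = μ_k mg d = (0.10)(0.0146)(9.8)(6.44) = 0.09214 J
Energy reaching the spring: E = 0.59235 − 0.09214 = 0.50021 J
At max compression ½kx² = E ⇒ x = √(2E/k) = √(2 × 0.50021/2070) = 0.02198 m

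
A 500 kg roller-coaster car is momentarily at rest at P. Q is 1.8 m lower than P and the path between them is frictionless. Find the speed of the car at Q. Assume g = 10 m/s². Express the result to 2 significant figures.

Equating total energy at the two states: mgh = ½mv²
The mass cancels from both sides.
v = √(2gh) = √(2 × 10 × 1.8) = √36.000 = 6.000 m/s

v = 6.0 m/s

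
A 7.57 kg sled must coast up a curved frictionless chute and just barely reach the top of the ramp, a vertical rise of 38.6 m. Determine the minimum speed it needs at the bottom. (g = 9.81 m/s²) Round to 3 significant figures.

At the top it is momentarily at rest, so all KE converts to PE: ½mv² = mgh
v = √(2gh) = √(2 × 9.81 × 38.6) = 27.52 m/s

v = 27.5 m/s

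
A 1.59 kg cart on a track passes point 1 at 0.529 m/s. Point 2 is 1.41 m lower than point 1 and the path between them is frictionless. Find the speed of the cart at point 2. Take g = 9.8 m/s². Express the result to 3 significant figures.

Energy conservation between the two points: ½mv₀² + mgh = ½mv²
The mass cancels from both sides.
v² = v₀² + 2gh = (0.529)² + 2(9.8)(1.41) = 27.916
v = √27.916 = 5.284 m/s

v = 5.28 m/s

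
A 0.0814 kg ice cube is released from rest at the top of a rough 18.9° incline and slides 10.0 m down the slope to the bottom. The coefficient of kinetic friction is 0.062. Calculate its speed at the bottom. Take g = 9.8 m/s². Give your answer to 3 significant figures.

Energy: mgh = ½mv² + W_f, with h = L sinθ and W_f = μ_k (mg cosθ) L
mgh = mgL sinθ = (0.0814)(9.8)(10.0)sin18.9° = 2.5840 J
W_f = μ_k mg cosθ · L = (0.062)(0.0814)(9.8)cos18.9°·10.0 = 0.4679 J
½mv² = 2.5840 − 0.4679 = 2.1160 J
v = √(2 × 2.1160/0.0814) = 7.210 m/s

v = 7.21 m/s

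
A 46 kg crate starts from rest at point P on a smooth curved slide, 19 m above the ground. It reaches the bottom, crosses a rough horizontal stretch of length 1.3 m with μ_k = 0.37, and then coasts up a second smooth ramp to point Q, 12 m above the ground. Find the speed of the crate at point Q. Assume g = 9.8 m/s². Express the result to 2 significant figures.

v = 11 m/s

Energy at P: mgh₁ = (46)(9.8)(19) = 8565.2 J
Friction loss: W_f = μ_k mg d = 216.8 J
At Q: ½mv² + mgh₂ = mgh₁ − W_f
½mv² = 8565.2 − 216.8 − 5409.6 = 2938.8 J
v = √(2 × 2938.8/46) = 11.30 m/s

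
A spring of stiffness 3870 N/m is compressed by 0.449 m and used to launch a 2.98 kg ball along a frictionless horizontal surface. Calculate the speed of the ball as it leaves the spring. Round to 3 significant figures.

The ball leaves the spring when the spring is at natural length, so ½kx² = ½mv²
v = x√(k/m) = 0.449 × √(3870/2.98) = 16.18 m/s

v = 16.2 m/s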